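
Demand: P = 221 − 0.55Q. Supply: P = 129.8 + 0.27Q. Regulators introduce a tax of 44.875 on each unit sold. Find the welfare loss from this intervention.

1227.91

Competitive equilibrium: 221 − 0.55Q = 129.8 + 0.27Q → Q* = 111.2195, P* = 159.8293.
With the tax, the buyer price exceeds the seller price by 44.875: (221 − 0.55Q) − (129.8 + 0.27Q) = 44.875 → Q' = 56.4939.
ΔQ = 111.2195 − 56.4939 = 54.7256; the wedge equals the tax, 44.875.
Deadweight loss = ½ × 54.7256 × 44.875 = 1227.91.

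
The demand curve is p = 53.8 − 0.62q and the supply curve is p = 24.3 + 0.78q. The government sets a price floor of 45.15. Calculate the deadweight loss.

35.48

Competitive equilibrium: 53.8 − 0.62q = 24.3 + 0.78q → q* = 21.0714, p* = 40.7357.
At the floor p = 45.15, quantity demanded = (53.8 − 45.15)/0.62 = 13.9516.
Sellers' marginal cost at q' = 13.9516: 24.3 + 0.78·13.9516 = 35.1822.
Δq = 21.0714 − 13.9516 = 7.1198; wedge = 45.15 − 35.1822 = 9.9678.
The triangle = ½ × 7.1198 × 9.9678 = 35.48.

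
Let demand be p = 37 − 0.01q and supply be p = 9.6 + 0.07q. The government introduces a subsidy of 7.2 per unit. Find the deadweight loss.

324

Competitive equilibrium: 37 − 0.01q = 9.6 + 0.07q → q* = 342.5, p* = 33.575.
The subsidy lowers effective supply by 7.2: p = 2.4 + 0.07q.
New quantity: 37 − 0.01q = 2.4 + 0.07q → q' = 432.5.
Overproduction Δq = 432.5 − 342.5 = 90; wedge = subsidy = 7.2.
DWL = ½ × 90 × 7.2 = 324.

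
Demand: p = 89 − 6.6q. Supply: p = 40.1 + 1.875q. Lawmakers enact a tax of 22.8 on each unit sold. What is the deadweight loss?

30.67

Competitive equilibrium: 89 − 6.6q = 40.1 + 1.875q → q* = 5.7699, p* = 50.9186.
With the tax, the buyer price exceeds the seller price by 22.8: (89 − 6.6q) − (40.1 + 1.875q) = 22.8 → q' = 3.0796.
Δq = 5.7699 − 3.0796 = 2.6903; the wedge equals the tax, 22.8.
DWL = ½ × 2.6903 × 22.8 = 30.67.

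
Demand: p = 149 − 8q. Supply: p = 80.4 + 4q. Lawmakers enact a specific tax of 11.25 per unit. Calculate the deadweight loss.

Competitive equilibrium: 149 − 8q = 80.4 + 4q → q* = 5.7167, p* = 103.2667.
With the tax, the buyer price exceeds the seller price by 11.25: (149 − 8q) − (80.4 + 4q) = 11.25 → q' = 4.7792.
Δq = 5.7167 − 4.7792 = 0.9375; the wedge equals the tax, 11.25.
Deadweight loss = ½ × 0.9375 × 11.25 = 5.27.

5.27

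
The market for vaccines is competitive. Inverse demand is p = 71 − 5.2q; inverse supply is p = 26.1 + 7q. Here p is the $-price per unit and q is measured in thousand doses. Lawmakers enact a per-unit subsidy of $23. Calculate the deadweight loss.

$21.68 thousand

Competitive equilibrium: 71 − 5.2q = 26.1 + 7q → q* = 3.6803, p* = 51.8623.
The subsidy lowers effective supply by 23: p = 3.1 + 7q.
New quantity: 71 − 5.2q = 3.1 + 7q → q' = 5.5656.
Overproduction Δq = 5.5656 − 3.6803 = 1.8853; wedge = subsidy = 23.
DWL = ½ × 1.8853 × 23 = $21.68 thousand.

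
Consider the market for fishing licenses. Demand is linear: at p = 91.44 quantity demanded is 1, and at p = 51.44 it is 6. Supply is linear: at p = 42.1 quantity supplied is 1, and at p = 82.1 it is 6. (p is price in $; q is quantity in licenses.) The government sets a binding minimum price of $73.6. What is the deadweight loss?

$5.83

Demand slope = (51.44 − 91.44)/(6 − 1) = −8, so p = 99.44 − 8q.
Supply slope = (82.1 − 42.1)/(6 − 1) = 8, so p = 34.1 + 8q.
Competitive equilibrium: 99.44 − 8q = 34.1 + 8q → q* = 4.0838, p* = 66.77.
At the floor p = 73.6, quantity demanded = (99.44 − 73.6)/8 = 3.23.
Sellers' marginal cost at q' = 3.23: 34.1 + 8·3.23 = 59.94.
Δq = 4.0838 − 3.23 = 0.8538; wedge = 73.6 − 59.94 = 13.66.
The triangle = ½ × 0.8538 × 13.66 = $5.83.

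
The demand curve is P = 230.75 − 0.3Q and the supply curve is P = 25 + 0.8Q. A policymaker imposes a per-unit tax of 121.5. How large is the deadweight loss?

6710.11

Competitive equilibrium: 230.75 − 0.3Q = 25 + 0.8Q → Q* = 187.04545, P* = 174.63636.
With the tax, the buyer price exceeds the seller price by 121.5: (230.75 − 0.3Q) − (25 + 0.8Q) = 121.5 → Q' = 76.59091.
ΔQ = 187.04545 − 76.59091 = 110.45454; the wedge equals the tax, 121.5.
DWL = ½ × 110.45454 × 121.5 = 6710.11.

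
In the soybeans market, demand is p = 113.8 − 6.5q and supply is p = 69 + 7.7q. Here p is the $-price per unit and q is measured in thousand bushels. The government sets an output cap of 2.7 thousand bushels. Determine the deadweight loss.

$1.47 thousand

Competitive equilibrium: 113.8 − 6.5q = 69 + 7.7q → q* = 3.1549, p* = 93.293.
At q = 2.7: demand price = 113.8 − 6.5·2.7 = 96.25; supply price = 69 + 7.7·2.7 = 89.79.
Δq = 3.1549 − 2.7 = 0.4549; wedge = 96.25 − 89.79 = 6.46.
DWL = ½ × 0.4549 × 6.46 = $1.47 thousand.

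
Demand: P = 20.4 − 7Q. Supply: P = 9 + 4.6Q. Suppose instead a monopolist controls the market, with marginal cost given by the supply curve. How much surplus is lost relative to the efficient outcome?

Competitive equilibrium: 20.4 − 7Q = 9 + 4.6Q → Q* = 0.9828, P* = 13.5207.
Marginal revenue: MR = 20.4 − 14Q. Set MR = MC: 20.4 − 14Q = 9 + 4.6Q → Q_m = 0.6129.
Price P_m = 20.4 − 7·0.6129 = 16.1097; MC(Q_m) = 9 + 4.6·0.6129 = 11.8193.
Competitive Q* = 0.9828, so ΔQ = 0.3699; wedge = 16.1097 − 11.8193 = 4.2904.
The triangle = ½ × 0.3699 × 4.2904 = 0.79.

0.79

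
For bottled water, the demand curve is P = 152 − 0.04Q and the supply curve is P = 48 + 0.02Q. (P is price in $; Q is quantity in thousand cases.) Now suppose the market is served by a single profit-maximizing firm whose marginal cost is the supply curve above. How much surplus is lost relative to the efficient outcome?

Competitive equilibrium: 152 − 0.04Q = 48 + 0.02Q → Q* = 1733.3333, P* = 82.6667.
Marginal revenue: MR = 152 − 0.08Q. Set MR = MC: 152 − 0.08Q = 48 + 0.02Q → Q_m = 1040.
Price P_m = 152 − 0.04·1040 = 110.4; MC(Q_m) = 48 + 0.02·1040 = 68.8.
Competitive Q* = 1733.3333, so ΔQ = 693.3333; wedge = 110.4 − 68.8 = 41.6.
DWL = ½ × 693.3333 × 41.6 = $14421.33 thousand.

$14421.33 thousand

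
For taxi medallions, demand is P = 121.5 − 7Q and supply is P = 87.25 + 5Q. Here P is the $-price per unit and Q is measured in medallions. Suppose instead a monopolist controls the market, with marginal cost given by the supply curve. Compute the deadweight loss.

$6.63

Competitive equilibrium: 121.5 − 7Q = 87.25 + 5Q → Q* = 2.8542, P* = 101.5208.
Marginal revenue: MR = 121.5 − 14Q. Set MR = MC: 121.5 − 14Q = 87.25 + 5Q → Q_m = 1.8026.
Price P_m = 121.5 − 7·1.8026 = 108.8818; MC(Q_m) = 87.25 + 5·1.8026 = 96.263.
Competitive Q* = 2.8542, so ΔQ = 1.0516; wedge = 108.8818 − 96.263 = 12.6188.
DWL = ½ × 1.0516 × 12.6188 = $6.63.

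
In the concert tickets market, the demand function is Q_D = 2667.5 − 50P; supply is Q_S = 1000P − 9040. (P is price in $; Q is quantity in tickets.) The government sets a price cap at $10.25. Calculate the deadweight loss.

$8505

In inverse form: demand P = 53.35 − 0.02Q, supply P = 9.04 + 0.001Q.
Competitive equilibrium: 53.35 − 0.02Q = 9.04 + 0.001Q → Q* = 2110, P* = 11.15.
At the ceiling P = 10.25, quantity supplied = (10.25 − 9.04)/0.001 = 1210.
Willingness to pay at Q' = 1210: 53.35 − 0.02·1210 = 29.15.
ΔQ = 2110 − 1210 = 900; wedge = 29.15 − 10.25 = 18.9.
The triangle = ½ × 900 × 18.9 = $8505.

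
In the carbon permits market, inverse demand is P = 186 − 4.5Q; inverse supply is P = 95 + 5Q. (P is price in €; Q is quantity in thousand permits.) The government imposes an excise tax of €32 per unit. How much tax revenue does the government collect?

Competitive equilibrium: 186 − 4.5Q = 95 + 5Q → Q* = 9.5789, P* = 142.8947.
With the tax, the buyer price exceeds the seller price by 32: (186 − 4.5Q) − (95 + 5Q) = 32 → Q' = 6.2105.
Tax revenue = 32 × 6.2105 = €198.74 thousand.

€198.74 thousand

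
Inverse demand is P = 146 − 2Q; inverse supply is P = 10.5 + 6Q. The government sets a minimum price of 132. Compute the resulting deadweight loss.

395.02

Competitive equilibrium: 146 − 2Q = 10.5 + 6Q → Q* = 16.9375, P* = 112.125.
At the floor P = 132, quantity demanded = (146 − 132)/2 = 7.
Sellers' marginal cost at Q' = 7: 10.5 + 6·7 = 52.5.
ΔQ = 16.9375 − 7 = 9.9375; wedge = 132 − 52.5 = 79.5.
The triangle = ½ × 9.9375 × 79.5 = 395.02.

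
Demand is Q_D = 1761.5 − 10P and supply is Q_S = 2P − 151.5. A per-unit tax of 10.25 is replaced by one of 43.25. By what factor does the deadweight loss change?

17.804

In inverse form: demand P = 176.15 − 0.1Q, supply P = 75.75 + 0.5Q.
Competitive equilibrium: 176.15 − 0.1Q = 75.75 + 0.5Q → Q* = 167.3333, P* = 159.4167.
For a per-unit tax t: ΔQ = t/0.6, so DWL = ½·t·(t/0.6) = t²/1.2.
At t = 10.25: DWL = 87.552. At t = 43.25: DWL = 1558.802.
Ratio = (43.25/10.25)² = 17.804.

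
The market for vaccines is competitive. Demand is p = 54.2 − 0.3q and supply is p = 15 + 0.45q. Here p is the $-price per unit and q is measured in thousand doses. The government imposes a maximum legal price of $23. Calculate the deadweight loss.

Competitive equilibrium: 54.2 − 0.3q = 15 + 0.45q → q* = 52.2667, p* = 38.52.
At the ceiling p = 23, quantity supplied = (23 − 15)/0.45 = 17.7778.
Willingness to pay at q' = 17.7778: 54.2 − 0.3·17.7778 = 48.8667.
Δq = 52.2667 − 17.7778 = 34.4889; wedge = 48.8667 − 23 = 25.8667.
DWL = ½ × 34.4889 × 25.8667 = $446.06 thousand.

$446.06 thousand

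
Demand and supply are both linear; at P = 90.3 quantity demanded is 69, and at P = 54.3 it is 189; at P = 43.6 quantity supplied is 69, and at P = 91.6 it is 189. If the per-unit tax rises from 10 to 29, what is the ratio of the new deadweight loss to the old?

8.41

Demand slope = (54.3 − 90.3)/(189 − 69) = −0.3, so P = 111 − 0.3Q.
Supply slope = (91.6 − 43.6)/(189 − 69) = 0.4, so P = 16 + 0.4Q.
Competitive equilibrium: 111 − 0.3Q = 16 + 0.4Q → Q* = 135.7143, P* = 70.2857.
For a per-unit tax t: ΔQ = t/0.7, so DWL = ½·t·(t/0.7) = t²/1.4.
At t = 10: DWL = 71.429. At t = 29: DWL = 600.714.
Ratio = (29/10)² = 8.41.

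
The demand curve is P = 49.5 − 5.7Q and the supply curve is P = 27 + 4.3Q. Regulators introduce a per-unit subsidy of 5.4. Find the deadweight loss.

1.458

Competitive equilibrium: 49.5 − 5.7Q = 27 + 4.3Q → Q* = 2.25, P* = 36.675.
The subsidy lowers effective supply by 5.4: P = 21.6 + 4.3Q.
New quantity: 49.5 − 5.7Q = 21.6 + 4.3Q → Q' = 2.79.
Overproduction ΔQ = 2.79 − 2.25 = 0.54; wedge = subsidy = 5.4.
DWL = ½ × 0.54 × 5.4 = 1.458.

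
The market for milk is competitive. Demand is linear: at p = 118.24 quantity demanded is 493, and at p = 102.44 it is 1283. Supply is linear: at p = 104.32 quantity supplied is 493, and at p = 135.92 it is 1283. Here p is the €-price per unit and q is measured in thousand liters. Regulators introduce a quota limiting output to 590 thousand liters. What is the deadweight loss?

€546.75 thousand

Demand slope = (102.44 − 118.24)/(1283 − 493) = −0.02, so p = 128.1 − 0.02q.
Supply slope = (135.92 − 104.32)/(1283 − 493) = 0.04, so p = 84.6 + 0.04q.
Competitive equilibrium: 128.1 − 0.02q = 84.6 + 0.04q → q* = 725, p* = 113.6.
At q = 590: demand price = 128.1 − 0.02·590 = 116.3; supply price = 84.6 + 0.04·590 = 108.2.
Δq = 725 − 590 = 135; wedge = 116.3 − 108.2 = 8.1.
DWL = ½ × 135 × 8.1 = €546.75 thousand.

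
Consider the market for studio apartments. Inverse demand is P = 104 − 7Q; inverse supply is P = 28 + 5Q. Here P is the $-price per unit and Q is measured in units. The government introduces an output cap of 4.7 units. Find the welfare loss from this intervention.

Competitive equilibrium: 104 − 7Q = 28 + 5Q → Q* = 6.3333, P* = 59.6667.
At Q = 4.7: demand price = 104 − 7·4.7 = 71.1; supply price = 28 + 5·4.7 = 51.5.
ΔQ = 6.3333 − 4.7 = 1.6333; wedge = 71.1 − 51.5 = 19.6.
DWL = ½ × 1.6333 × 19.6 = $16.01.

$16.01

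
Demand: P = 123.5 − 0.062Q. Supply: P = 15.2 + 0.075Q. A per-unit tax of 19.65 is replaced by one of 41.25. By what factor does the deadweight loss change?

4.407

Competitive equilibrium: 123.5 − 0.062Q = 15.2 + 0.075Q → Q* = 790.5109, P* = 74.4883.
For a per-unit tax t: ΔQ = t/0.137, so DWL = ½·t·(t/0.137) = t²/0.274.
At t = 19.65: DWL = 1409.206. At t = 41.25: DWL = 6210.082.
Ratio = (41.25/19.65)² = 4.407.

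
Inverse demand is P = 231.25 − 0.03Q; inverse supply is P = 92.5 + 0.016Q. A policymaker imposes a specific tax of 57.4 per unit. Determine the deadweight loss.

35812.61

Competitive equilibrium: 231.25 − 0.03Q = 92.5 + 0.016Q → Q* = 3016.3043, P* = 140.7609.
With the tax, the buyer price exceeds the seller price by 57.4: (231.25 − 0.03Q) − (92.5 + 0.016Q) = 57.4 → Q' = 1768.4783.
ΔQ = 3016.3043 − 1768.4783 = 1247.826; the wedge equals the tax, 57.4.
Deadweight loss = ½ × 1247.826 × 57.4 = 35812.61.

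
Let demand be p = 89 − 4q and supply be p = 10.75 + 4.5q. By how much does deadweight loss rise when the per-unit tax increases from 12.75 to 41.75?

92.97

Competitive equilibrium: 89 − 4q = 10.75 + 4.5q → q* = 9.2059, p* = 52.1765.
For a per-unit tax t: Δq = t/8.5, so DWL = ½·t·(t/8.5) = t²/17.
At t = 12.75: DWL = 9.563. At t = 41.75: DWL = 102.533.
Increase = 102.533 − 9.563 = 92.97.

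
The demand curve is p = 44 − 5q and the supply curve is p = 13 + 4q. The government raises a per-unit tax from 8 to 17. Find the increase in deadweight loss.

12.50

Competitive equilibrium: 44 − 5q = 13 + 4q → q* = 3.4444, p* = 26.7778.
For a per-unit tax t: Δq = t/9, so DWL = ½·t·(t/9) = t²/18.
At t = 8: DWL = 3.556. At t = 17: DWL = 16.056.
Increase = 16.056 − 3.556 = 12.50.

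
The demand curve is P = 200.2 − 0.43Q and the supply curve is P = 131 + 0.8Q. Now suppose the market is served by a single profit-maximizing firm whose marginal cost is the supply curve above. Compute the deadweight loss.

Competitive equilibrium: 200.2 − 0.43Q = 131 + 0.8Q → Q* = 56.2602, P* = 176.0081.
Marginal revenue: MR = 200.2 − 0.86Q. Set MR = MC: 200.2 − 0.86Q = 131 + 0.8Q → Q_m = 41.6867.
Price P_m = 200.2 − 0.43·41.6867 = 182.2747; MC(Q_m) = 131 + 0.8·41.6867 = 164.3494.
Competitive Q* = 56.2602, so ΔQ = 14.5735; wedge = 182.2747 − 164.3494 = 17.9253.
Deadweight loss = ½ × 14.5735 × 17.9253 = 130.62.

130.62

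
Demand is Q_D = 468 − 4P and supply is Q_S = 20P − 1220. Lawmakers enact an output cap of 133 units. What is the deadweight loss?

In inverse form: demand P = 117 − 0.25Q, supply P = 61 + 0.05Q.
Competitive equilibrium: 117 − 0.25Q = 61 + 0.05Q → Q* = 186.6667, P* = 70.3333.
At Q = 133: demand price = 117 − 0.25·133 = 83.75; supply price = 61 + 0.05·133 = 67.65.
ΔQ = 186.6667 − 133 = 53.6667; wedge = 83.75 − 67.65 = 16.1.
The triangle = ½ × 53.6667 × 16.1 = 432.02.

432.02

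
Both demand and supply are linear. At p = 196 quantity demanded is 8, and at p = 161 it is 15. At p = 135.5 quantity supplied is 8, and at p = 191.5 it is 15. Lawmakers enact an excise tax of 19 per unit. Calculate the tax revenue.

212.65

Demand slope = (161 − 196)/(15 − 8) = −5, so p = 236 − 5q.
Supply slope = (191.5 − 135.5)/(15 − 8) = 8, so p = 71.5 + 8q.
Competitive equilibrium: 236 − 5q = 71.5 + 8q → q* = 12.6538, p* = 172.7308.
With the tax, the buyer price exceeds the seller price by 19: (236 − 5q) − (71.5 + 8q) = 19 → q' = 11.1923.
Tax revenue = 19 × 11.1923 = 212.65.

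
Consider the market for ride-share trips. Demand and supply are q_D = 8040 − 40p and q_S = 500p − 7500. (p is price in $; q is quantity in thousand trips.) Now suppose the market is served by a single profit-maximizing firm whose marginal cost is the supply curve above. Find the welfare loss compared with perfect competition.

$148083.09 thousand

In inverse form: demand p = 201 − 0.025q, supply p = 15 + 0.002q.
Competitive equilibrium: 201 − 0.025q = 15 + 0.002q → q* = 6888.888889, p* = 28.777778.
Marginal revenue: MR = 201 − 0.05q. Set MR = MC: 201 − 0.05q = 15 + 0.002q → q_m = 3576.923077.
Price p_m = 201 − 0.025·3576.923077 = 111.576923; MC(q_m) = 15 + 0.002·3576.923077 = 22.153846.
Competitive q* = 6888.888889, so Δq = 3311.965812; wedge = 111.576923 − 22.153846 = 89.423077.
Deadweight loss = ½ × 3311.965812 × 89.423077 = $148083.09 thousand.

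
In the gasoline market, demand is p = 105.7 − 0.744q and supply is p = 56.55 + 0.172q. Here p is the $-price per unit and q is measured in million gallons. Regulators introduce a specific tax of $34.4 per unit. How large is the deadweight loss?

$645.94 million

Competitive equilibrium: 105.7 − 0.744q = 56.55 + 0.172q → q* = 53.6572, p* = 65.779.
With the tax, the buyer price exceeds the seller price by 34.4: (105.7 − 0.744q) − (56.55 + 0.172q) = 34.4 → q' = 16.1026.
Δq = 53.6572 − 16.1026 = 37.5546; the wedge equals the tax, 34.4.
The triangle = ½ × 37.5546 × 34.4 = $645.94 million.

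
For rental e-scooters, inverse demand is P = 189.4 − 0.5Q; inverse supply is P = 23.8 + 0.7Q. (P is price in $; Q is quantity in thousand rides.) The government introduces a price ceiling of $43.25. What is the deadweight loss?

Competitive equilibrium: 189.4 − 0.5Q = 23.8 + 0.7Q → Q* = 138, P* = 120.4.
At the ceiling P = 43.25, quantity supplied = (43.25 − 23.8)/0.7 = 27.78571.
Willingness to pay at Q' = 27.78571: 189.4 − 0.5·27.78571 = 175.50715.
ΔQ = 138 − 27.78571 = 110.21429; wedge = 175.50715 − 43.25 = 132.25715.
DWL = ½ × 110.21429 × 132.25715 = $7288.31 thousand.

$7288.31 thousand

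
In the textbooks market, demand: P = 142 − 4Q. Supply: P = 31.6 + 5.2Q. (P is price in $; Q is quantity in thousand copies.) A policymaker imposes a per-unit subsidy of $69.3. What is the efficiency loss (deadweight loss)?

$261 thousand

Competitive equilibrium: 142 − 4Q = 31.6 + 5.2Q → Q* = 12, P* = 94.
The subsidy lowers effective supply by 69.3: P = 5.2Q − 37.7.
New quantity: 142 − 4Q = 5.2Q − 37.7 → Q' = 19.5326.
Overproduction ΔQ = 19.5326 − 12 = 7.5326; wedge = subsidy = 69.3.
DWL = ½ × 7.5326 × 69.3 = $261 thousand.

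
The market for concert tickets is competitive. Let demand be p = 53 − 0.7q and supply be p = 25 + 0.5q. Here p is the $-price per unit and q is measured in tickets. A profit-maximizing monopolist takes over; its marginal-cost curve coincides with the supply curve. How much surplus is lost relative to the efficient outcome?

Competitive equilibrium: 53 − 0.7q = 25 + 0.5q → q* = 23.3333, p* = 36.6667.
Marginal revenue: MR = 53 − 1.4q. Set MR = MC: 53 − 1.4q = 25 + 0.5q → q_m = 14.7368.
Price p_m = 53 − 0.7·14.7368 = 42.6842; MC(q_m) = 25 + 0.5·14.7368 = 32.3684.
Competitive q* = 23.3333, so Δq = 8.5965; wedge = 42.6842 − 32.3684 = 10.3158.
Welfare loss = ½ × 8.5965 × 10.3158 = $44.34.

$44.34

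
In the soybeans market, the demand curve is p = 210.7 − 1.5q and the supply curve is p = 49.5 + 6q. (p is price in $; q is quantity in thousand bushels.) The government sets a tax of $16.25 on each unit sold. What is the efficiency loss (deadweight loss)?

Competitive equilibrium: 210.7 − 1.5q = 49.5 + 6q → q* = 21.4933, p* = 178.46.
With the tax, the buyer price exceeds the seller price by 16.25: (210.7 − 1.5q) − (49.5 + 6q) = 16.25 → q' = 19.3267.
Δq = 21.4933 − 19.3267 = 2.1666; the wedge equals the tax, 16.25.
DWL = ½ × 2.1666 × 16.25 = $17.60 thousand.

$17.60 thousand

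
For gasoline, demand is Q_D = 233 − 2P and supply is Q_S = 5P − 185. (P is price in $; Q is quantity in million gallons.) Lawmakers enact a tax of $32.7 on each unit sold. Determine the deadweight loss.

$763.78 million

In inverse form: demand P = 116.5 − 0.5Q, supply P = 37 + 0.2Q.
Competitive equilibrium: 116.5 − 0.5Q = 37 + 0.2Q → Q* = 113.5714, P* = 59.7143.
With the tax, the buyer price exceeds the seller price by 32.7: (116.5 − 0.5Q) − (37 + 0.2Q) = 32.7 → Q' = 66.8571.
ΔQ = 113.5714 − 66.8571 = 46.7143; the wedge equals the tax, 32.7.
The triangle = ½ × 46.7143 × 32.7 = $763.78 million.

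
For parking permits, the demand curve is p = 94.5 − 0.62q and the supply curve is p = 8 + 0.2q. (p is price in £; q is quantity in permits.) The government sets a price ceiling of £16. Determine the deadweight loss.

Competitive equilibrium: 94.5 − 0.62q = 8 + 0.2q → q* = 105.4878, p* = 29.0976.
At the ceiling p = 16, quantity supplied = (16 − 8)/0.2 = 40.
Willingness to pay at q' = 40: 94.5 − 0.62·40 = 69.7.
Δq = 105.4878 − 40 = 65.4878; wedge = 69.7 − 16 = 53.7.
Welfare loss = ½ × 65.4878 × 53.7 = £1758.35.

£1758.35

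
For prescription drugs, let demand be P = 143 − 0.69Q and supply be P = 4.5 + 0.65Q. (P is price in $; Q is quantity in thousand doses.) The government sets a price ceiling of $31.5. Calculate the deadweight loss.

$2560.53 thousand

Competitive equilibrium: 143 − 0.69Q = 4.5 + 0.65Q → Q* = 103.35821, P* = 71.68284.
At the ceiling P = 31.5, quantity supplied = (31.5 − 4.5)/0.65 = 41.53846.
Willingness to pay at Q' = 41.53846: 143 − 0.69·41.53846 = 114.33846.
ΔQ = 103.35821 − 41.53846 = 61.81975; wedge = 114.33846 − 31.5 = 82.83846.
Welfare loss = ½ × 61.81975 × 82.83846 = $2560.53 thousand.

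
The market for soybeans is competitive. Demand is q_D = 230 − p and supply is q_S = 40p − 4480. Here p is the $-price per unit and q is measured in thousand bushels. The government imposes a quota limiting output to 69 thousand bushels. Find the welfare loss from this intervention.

In inverse form: demand p = 230 − q, supply p = 112 + 0.025q.
Competitive equilibrium: 230 − q = 112 + 0.025q → q* = 115.122, p* = 114.878.
At q = 69: demand price = 230 − 1·69 = 161; supply price = 112 + 0.025·69 = 113.725.
Δq = 115.122 − 69 = 46.122; wedge = 161 − 113.725 = 47.275.
DWL = ½ × 46.122 × 47.275 = $1090.21 thousand.

$1090.21 thousand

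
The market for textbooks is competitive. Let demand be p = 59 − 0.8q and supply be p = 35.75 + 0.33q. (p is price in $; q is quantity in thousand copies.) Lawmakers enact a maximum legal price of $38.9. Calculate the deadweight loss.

$68.74 thousand

Competitive equilibrium: 59 − 0.8q = 35.75 + 0.33q → q* = 20.57522, p* = 42.53982.
At the ceiling p = 38.9, quantity supplied = (38.9 − 35.75)/0.33 = 9.54545.
Willingness to pay at q' = 9.54545: 59 − 0.8·9.54545 = 51.36364.
Δq = 20.57522 − 9.54545 = 11.02977; wedge = 51.36364 − 38.9 = 12.46364.
Welfare loss = ½ × 11.02977 × 12.46364 = $68.74 thousand.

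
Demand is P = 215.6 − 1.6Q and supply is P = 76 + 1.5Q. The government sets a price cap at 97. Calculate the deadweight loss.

Competitive equilibrium: 215.6 − 1.6Q = 76 + 1.5Q → Q* = 45.0323, P* = 143.5484.
At the ceiling P = 97, quantity supplied = (97 − 76)/1.5 = 14.
Willingness to pay at Q' = 14: 215.6 − 1.6·14 = 193.2.
ΔQ = 45.0323 − 14 = 31.0323; wedge = 193.2 − 97 = 96.2.
The triangle = ½ × 31.0323 × 96.2 = 1492.65.

1492.65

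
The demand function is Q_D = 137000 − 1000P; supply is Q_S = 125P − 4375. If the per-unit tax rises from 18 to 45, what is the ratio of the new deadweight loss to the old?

6.25

In inverse form: demand P = 137 − 0.001Q, supply P = 35 + 0.008Q.
Competitive equilibrium: 137 − 0.001Q = 35 + 0.008Q → Q* = 11333.3333, P* = 125.6667.
For a per-unit tax t: ΔQ = t/0.009, so DWL = ½·t·(t/0.009) = t²/0.018.
At t = 18: DWL = 18000. At t = 45: DWL = 112500.
Ratio = (45/18)² = 6.25.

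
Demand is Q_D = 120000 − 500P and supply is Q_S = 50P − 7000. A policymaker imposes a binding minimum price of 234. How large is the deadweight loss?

26272.73

In inverse form: demand P = 240 − 0.002Q, supply P = 140 + 0.02Q.
Competitive equilibrium: 240 − 0.002Q = 140 + 0.02Q → Q* = 4545.4545, P* = 230.9091.
At the floor P = 234, quantity demanded = (240 − 234)/0.002 = 3000.
Sellers' marginal cost at Q' = 3000: 140 + 0.02·3000 = 200.
ΔQ = 4545.4545 − 3000 = 1545.4545; wedge = 234 − 200 = 34.
Deadweight loss = ½ × 1545.4545 × 34 = 26272.73.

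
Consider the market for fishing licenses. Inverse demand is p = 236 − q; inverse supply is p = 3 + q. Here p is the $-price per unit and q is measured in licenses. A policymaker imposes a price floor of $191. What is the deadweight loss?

Competitive equilibrium: 236 − q = 3 + q → q* = 116.5, p* = 119.5.
At the floor p = 191, quantity demanded = (236 − 191)/1 = 45.
Sellers' marginal cost at q' = 45: 3 + 1·45 = 48.
Δq = 116.5 − 45 = 71.5; wedge = 191 − 48 = 143.
DWL = ½ × 71.5 × 143 = $5112.25.

$5112.25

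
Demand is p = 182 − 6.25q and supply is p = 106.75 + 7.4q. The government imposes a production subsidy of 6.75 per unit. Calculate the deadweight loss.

Competitive equilibrium: 182 − 6.25q = 106.75 + 7.4q → q* = 5.5128, p* = 147.5449.
The subsidy lowers effective supply by 6.75: p = 100 + 7.4q.
New quantity: 182 − 6.25q = 100 + 7.4q → q' = 6.0073.
Overproduction Δq = 6.0073 − 5.5128 = 0.4945; wedge = subsidy = 6.75.
Deadweight loss = ½ × 0.4945 × 6.75 = 1.67.

1.67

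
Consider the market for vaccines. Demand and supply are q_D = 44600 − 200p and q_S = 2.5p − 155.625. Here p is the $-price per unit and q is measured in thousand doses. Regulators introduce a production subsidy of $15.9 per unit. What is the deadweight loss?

$312.11 thousand

In inverse form: demand p = 223 − 0.005q, supply p = 62.25 + 0.4q.
Competitive equilibrium: 223 − 0.005q = 62.25 + 0.4q → q* = 396.9136, p* = 221.0154.
The subsidy lowers effective supply by 15.9: p = 46.35 + 0.4q.
New quantity: 223 − 0.005q = 46.35 + 0.4q → q' = 436.1728.
Overproduction Δq = 436.1728 − 396.9136 = 39.2592; wedge = subsidy = 15.9.
Welfare loss = ½ × 39.2592 × 15.9 = $312.11 thousand.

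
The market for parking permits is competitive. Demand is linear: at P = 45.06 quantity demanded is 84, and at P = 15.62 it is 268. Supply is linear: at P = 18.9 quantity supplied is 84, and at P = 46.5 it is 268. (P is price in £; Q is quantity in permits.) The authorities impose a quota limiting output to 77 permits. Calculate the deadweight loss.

£1294.50

Demand slope = (15.62 − 45.06)/(268 − 84) = −0.16, so P = 58.5 − 0.16Q.
Supply slope = (46.5 − 18.9)/(268 − 84) = 0.15, so P = 6.3 + 0.15Q.
Competitive equilibrium: 58.5 − 0.16Q = 6.3 + 0.15Q → Q* = 168.3871, P* = 31.5581.
At Q = 77: demand price = 58.5 − 0.16·77 = 46.18; supply price = 6.3 + 0.15·77 = 17.85.
ΔQ = 168.3871 − 77 = 91.3871; wedge = 46.18 − 17.85 = 28.33.
The triangle = ½ × 91.3871 × 28.33 = £1294.50.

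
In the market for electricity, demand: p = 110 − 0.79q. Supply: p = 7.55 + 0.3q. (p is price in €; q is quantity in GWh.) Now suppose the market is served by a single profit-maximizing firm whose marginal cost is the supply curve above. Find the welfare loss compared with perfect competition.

€850.17

Competitive equilibrium: 110 − 0.79q = 7.55 + 0.3q → q* = 93.9908, p* = 35.7472.
Marginal revenue: MR = 110 − 1.58q. Set MR = MC: 110 − 1.58q = 7.55 + 0.3q → q_m = 54.4947.
Price p_m = 110 − 0.79·54.4947 = 66.9492; MC(q_m) = 7.55 + 0.3·54.4947 = 23.8984.
Competitive q* = 93.9908, so Δq = 39.4961; wedge = 66.9492 − 23.8984 = 43.0508.
Deadweight loss = ½ × 39.4961 × 43.0508 = €850.17.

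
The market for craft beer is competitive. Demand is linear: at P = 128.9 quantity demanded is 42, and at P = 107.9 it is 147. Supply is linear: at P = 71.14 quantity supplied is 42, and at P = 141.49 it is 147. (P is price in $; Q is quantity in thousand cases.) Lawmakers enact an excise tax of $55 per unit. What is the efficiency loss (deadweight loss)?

Demand slope = (107.9 − 128.9)/(147 − 42) = −0.2, so P = 137.3 − 0.2Q.
Supply slope = (141.49 − 71.14)/(147 − 42) = 0.67, so P = 43 + 0.67Q.
Competitive equilibrium: 137.3 − 0.2Q = 43 + 0.67Q → Q* = 108.3908, P* = 115.6218.
With the tax, the buyer price exceeds the seller price by 55: (137.3 − 0.2Q) − (43 + 0.67Q) = 55 → Q' = 45.1724.
ΔQ = 108.3908 − 45.1724 = 63.2184; the wedge equals the tax, 55.
The triangle = ½ × 63.2184 × 55 = $1738.51 thousand.

$1738.51 thousand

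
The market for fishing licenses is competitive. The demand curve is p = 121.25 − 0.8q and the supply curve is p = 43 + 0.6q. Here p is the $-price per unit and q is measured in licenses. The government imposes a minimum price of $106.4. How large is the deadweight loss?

$975.49

Competitive equilibrium: 121.25 − 0.8q = 43 + 0.6q → q* = 55.8929, p* = 76.5357.
At the floor p = 106.4, quantity demanded = (121.25 − 106.4)/0.8 = 18.5625.
Sellers' marginal cost at q' = 18.5625: 43 + 0.6·18.5625 = 54.1375.
Δq = 55.8929 − 18.5625 = 37.3304; wedge = 106.4 − 54.1375 = 52.2625.
DWL = ½ × 37.3304 × 52.2625 = $975.49.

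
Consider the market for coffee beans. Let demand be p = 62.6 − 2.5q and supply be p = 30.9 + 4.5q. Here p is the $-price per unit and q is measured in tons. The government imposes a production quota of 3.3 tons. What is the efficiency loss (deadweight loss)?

Competitive equilibrium: 62.6 − 2.5q = 30.9 + 4.5q → q* = 4.5286, p* = 51.2786.
At q = 3.3: demand price = 62.6 − 2.5·3.3 = 54.35; supply price = 30.9 + 4.5·3.3 = 45.75.
Δq = 4.5286 − 3.3 = 1.2286; wedge = 54.35 − 45.75 = 8.6.
DWL = ½ × 1.2286 × 8.6 = $5.28.

$5.28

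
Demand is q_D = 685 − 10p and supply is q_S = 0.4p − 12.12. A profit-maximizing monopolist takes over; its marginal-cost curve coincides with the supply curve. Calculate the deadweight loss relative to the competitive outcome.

0.38

In inverse form: demand p = 68.5 − 0.1q, supply p = 30.3 + 2.5q.
Competitive equilibrium: 68.5 − 0.1q = 30.3 + 2.5q → q* = 14.6923, p* = 67.0308.
Marginal revenue: MR = 68.5 − 0.2q. Set MR = MC: 68.5 − 0.2q = 30.3 + 2.5q → q_m = 14.1481.
Price p_m = 68.5 − 0.1·14.1481 = 67.0852; MC(q_m) = 30.3 + 2.5·14.1481 = 65.6703.
Competitive q* = 14.6923, so Δq = 0.5442; wedge = 67.0852 − 65.6703 = 1.4149.
The triangle = ½ × 0.5442 × 1.4149 = 0.38.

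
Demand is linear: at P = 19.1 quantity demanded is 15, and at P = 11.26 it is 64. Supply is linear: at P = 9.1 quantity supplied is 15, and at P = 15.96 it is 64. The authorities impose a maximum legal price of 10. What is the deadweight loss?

108.58

Demand slope = (11.26 − 19.1)/(64 − 15) = −0.16, so P = 21.5 − 0.16Q.
Supply slope = (15.96 − 9.1)/(64 − 15) = 0.14, so P = 7 + 0.14Q.
Competitive equilibrium: 21.5 − 0.16Q = 7 + 0.14Q → Q* = 48.3333, P* = 13.7667.
At the ceiling P = 10, quantity supplied = (10 − 7)/0.14 = 21.4286.
Willingness to pay at Q' = 21.4286: 21.5 − 0.16·21.4286 = 18.0714.
ΔQ = 48.3333 − 21.4286 = 26.9047; wedge = 18.0714 − 10 = 8.0714.
Deadweight loss = ½ × 26.9047 × 8.0714 = 108.58.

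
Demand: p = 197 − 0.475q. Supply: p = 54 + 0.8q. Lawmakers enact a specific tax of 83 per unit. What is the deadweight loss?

Competitive equilibrium: 197 − 0.475q = 54 + 0.8q → q* = 112.1569, p* = 143.7255.
With the tax, the buyer price exceeds the seller price by 83: (197 − 0.475q) − (54 + 0.8q) = 83 → q' = 47.0588.
Δq = 112.1569 − 47.0588 = 65.0981; the wedge equals the tax, 83.
Welfare loss = ½ × 65.0981 × 83 = 2701.57.

2701.57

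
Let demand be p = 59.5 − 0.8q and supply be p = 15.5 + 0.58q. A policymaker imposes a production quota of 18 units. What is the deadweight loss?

Competitive equilibrium: 59.5 − 0.8q = 15.5 + 0.58q → q* = 31.8841, p* = 33.9928.
At q = 18: demand price = 59.5 − 0.8·18 = 45.1; supply price = 15.5 + 0.58·18 = 25.94.
Δq = 31.8841 − 18 = 13.8841; wedge = 45.1 − 25.94 = 19.16.
The triangle = ½ × 13.8841 × 19.16 = 133.01.

133.01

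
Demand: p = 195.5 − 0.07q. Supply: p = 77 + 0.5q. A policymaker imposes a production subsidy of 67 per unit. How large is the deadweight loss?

Competitive equilibrium: 195.5 − 0.07q = 77 + 0.5q → q* = 207.8947, p* = 180.9474.
The subsidy lowers effective supply by 67: p = 10 + 0.5q.
New quantity: 195.5 − 0.07q = 10 + 0.5q → q' = 325.4386.
Overproduction Δq = 325.4386 − 207.8947 = 117.5439; wedge = subsidy = 67.
Deadweight loss = ½ × 117.5439 × 67 = 3937.72.

3937.72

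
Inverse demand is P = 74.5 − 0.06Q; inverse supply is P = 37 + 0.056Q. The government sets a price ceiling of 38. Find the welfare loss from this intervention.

Competitive equilibrium: 74.5 − 0.06Q = 37 + 0.056Q → Q* = 323.27586, P* = 55.10345.
At the ceiling P = 38, quantity supplied = (38 − 37)/0.056 = 17.85714.
Willingness to pay at Q' = 17.85714: 74.5 − 0.06·17.85714 = 73.42857.
ΔQ = 323.27586 − 17.85714 = 305.41872; wedge = 73.42857 − 38 = 35.42857.
DWL = ½ × 305.41872 × 35.42857 = 5410.27.

5410.27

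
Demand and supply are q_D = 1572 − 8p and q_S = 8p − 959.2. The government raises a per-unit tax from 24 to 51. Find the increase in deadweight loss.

4050

In inverse form: demand p = 196.5 − 0.125q, supply p = 119.9 + 0.125q.
Competitive equilibrium: 196.5 − 0.125q = 119.9 + 0.125q → q* = 306.4, p* = 158.2.
For a per-unit tax t: Δq = t/0.25, so DWL = ½·t·(t/0.25) = t²/0.5.
At t = 24: DWL = 1152. At t = 51: DWL = 5202.
Increase = 5202 − 1152 = 4050.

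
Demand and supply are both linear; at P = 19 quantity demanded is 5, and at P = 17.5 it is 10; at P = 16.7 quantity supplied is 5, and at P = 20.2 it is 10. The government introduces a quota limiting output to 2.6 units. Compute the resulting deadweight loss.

Demand slope = (17.5 − 19)/(10 − 5) = −0.3, so P = 20.5 − 0.3Q.
Supply slope = (20.2 − 16.7)/(10 − 5) = 0.7, so P = 13.2 + 0.7Q.
Competitive equilibrium: 20.5 − 0.3Q = 13.2 + 0.7Q → Q* = 7.3, P* = 18.31.
At Q = 2.6: demand price = 20.5 − 0.3·2.6 = 19.72; supply price = 13.2 + 0.7·2.6 = 15.02.
ΔQ = 7.3 − 2.6 = 4.7; wedge = 19.72 − 15.02 = 4.7.
Deadweight loss = ½ × 4.7 × 4.7 = 11.045.

11.045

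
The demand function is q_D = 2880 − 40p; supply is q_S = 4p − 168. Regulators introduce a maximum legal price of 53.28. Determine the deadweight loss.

In inverse form: demand p = 72 − 0.025q, supply p = 42 + 0.25q.
Competitive equilibrium: 72 − 0.025q = 42 + 0.25q → q* = 109.0909, p* = 69.2727.
At the ceiling p = 53.28, quantity supplied = (53.28 − 42)/0.25 = 45.12.
Willingness to pay at q' = 45.12: 72 − 0.025·45.12 = 70.872.
Δq = 109.0909 − 45.12 = 63.9709; wedge = 70.872 − 53.28 = 17.592.
The triangle = ½ × 63.9709 × 17.592 = 562.69.

562.69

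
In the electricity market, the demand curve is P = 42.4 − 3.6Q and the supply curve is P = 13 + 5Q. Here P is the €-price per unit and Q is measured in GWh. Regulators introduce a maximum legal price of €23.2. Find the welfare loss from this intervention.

Competitive equilibrium: 42.4 − 3.6Q = 13 + 5Q → Q* = 3.4186, P* = 30.093.
At the ceiling P = 23.2, quantity supplied = (23.2 − 13)/5 = 2.04.
Willingness to pay at Q' = 2.04: 42.4 − 3.6·2.04 = 35.056.
ΔQ = 3.4186 − 2.04 = 1.3786; wedge = 35.056 − 23.2 = 11.856.
The triangle = ½ × 1.3786 × 11.856 = €8.17.

€8.17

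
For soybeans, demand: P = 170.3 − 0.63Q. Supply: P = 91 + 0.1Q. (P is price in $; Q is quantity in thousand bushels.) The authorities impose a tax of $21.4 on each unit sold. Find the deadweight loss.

$313.67 thousand

Competitive equilibrium: 170.3 − 0.63Q = 91 + 0.1Q → Q* = 108.6301, P* = 101.863.
With the tax, the buyer price exceeds the seller price by 21.4: (170.3 − 0.63Q) − (91 + 0.1Q) = 21.4 → Q' = 79.3151.
ΔQ = 108.6301 − 79.3151 = 29.315; the wedge equals the tax, 21.4.
DWL = ½ × 29.315 × 21.4 = $313.67 thousand.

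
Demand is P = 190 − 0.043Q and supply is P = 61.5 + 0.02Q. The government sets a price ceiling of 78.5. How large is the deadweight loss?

44583.35

Competitive equilibrium: 190 − 0.043Q = 61.5 + 0.02Q → Q* = 2039.6825, P* = 102.2937.
At the ceiling P = 78.5, quantity supplied = (78.5 − 61.5)/0.02 = 850.
Willingness to pay at Q' = 850: 190 − 0.043·850 = 153.45.
ΔQ = 2039.6825 − 850 = 1189.6825; wedge = 153.45 − 78.5 = 74.95.
The triangle = ½ × 1189.6825 × 74.95 = 44583.35.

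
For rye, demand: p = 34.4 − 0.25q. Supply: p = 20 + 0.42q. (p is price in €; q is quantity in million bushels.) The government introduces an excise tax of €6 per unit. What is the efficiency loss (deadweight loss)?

€26.87 million

Competitive equilibrium: 34.4 − 0.25q = 20 + 0.42q → q* = 21.4925, p* = 29.0269.
With the tax, the buyer price exceeds the seller price by 6: (34.4 − 0.25q) − (20 + 0.42q) = 6 → q' = 12.5373.
Δq = 21.4925 − 12.5373 = 8.9552; the wedge equals the tax, 6.
The triangle = ½ × 8.9552 × 6 = €26.87 million.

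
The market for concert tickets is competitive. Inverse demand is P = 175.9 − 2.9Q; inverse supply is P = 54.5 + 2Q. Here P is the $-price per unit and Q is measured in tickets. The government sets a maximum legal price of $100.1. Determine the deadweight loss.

$9.56

Competitive equilibrium: 175.9 − 2.9Q = 54.5 + 2Q → Q* = 24.7755, P* = 104.051.
At the ceiling P = 100.1, quantity supplied = (100.1 − 54.5)/2 = 22.8.
Willingness to pay at Q' = 22.8: 175.9 − 2.9·22.8 = 109.78.
ΔQ = 24.7755 − 22.8 = 1.9755; wedge = 109.78 − 100.1 = 9.68.
DWL = ½ × 1.9755 × 9.68 = $9.56.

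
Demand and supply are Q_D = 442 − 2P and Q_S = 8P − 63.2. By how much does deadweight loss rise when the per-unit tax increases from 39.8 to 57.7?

1396.20

In inverse form: demand P = 221 − 0.5Q, supply P = 7.9 + 0.125Q.
Competitive equilibrium: 221 − 0.5Q = 7.9 + 0.125Q → Q* = 340.96, P* = 50.52.
For a per-unit tax t: ΔQ = t/0.625, so DWL = ½·t·(t/0.625) = t²/1.25.
At t = 39.8: DWL = 1267.232. At t = 57.7: DWL = 2663.432.
Increase = 2663.432 − 1267.232 = 1396.20.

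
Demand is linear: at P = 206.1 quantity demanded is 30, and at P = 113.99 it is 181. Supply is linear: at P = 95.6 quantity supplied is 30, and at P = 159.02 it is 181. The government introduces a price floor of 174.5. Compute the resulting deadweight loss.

1585.09

Demand slope = (113.99 − 206.1)/(181 − 30) = −0.61, so P = 224.4 − 0.61Q.
Supply slope = (159.02 − 95.6)/(181 − 30) = 0.42, so P = 83 + 0.42Q.
Competitive equilibrium: 224.4 − 0.61Q = 83 + 0.42Q → Q* = 137.2816, P* = 140.6583.
At the floor P = 174.5, quantity demanded = (224.4 − 174.5)/0.61 = 81.8033.
Sellers' marginal cost at Q' = 81.8033: 83 + 0.42·81.8033 = 117.3574.
ΔQ = 137.2816 − 81.8033 = 55.4783; wedge = 174.5 − 117.3574 = 57.1426.
Deadweight loss = ½ × 55.4783 × 57.1426 = 1585.09.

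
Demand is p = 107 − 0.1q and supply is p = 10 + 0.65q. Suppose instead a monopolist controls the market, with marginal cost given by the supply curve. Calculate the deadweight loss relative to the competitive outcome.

86.82

Competitive equilibrium: 107 − 0.1q = 10 + 0.65q → q* = 129.3333, p* = 94.0667.
Marginal revenue: MR = 107 − 0.2q. Set MR = MC: 107 − 0.2q = 10 + 0.65q → q_m = 114.1176.
Price p_m = 107 − 0.1·114.1176 = 95.5882; MC(q_m) = 10 + 0.65·114.1176 = 84.1764.
Competitive q* = 129.3333, so Δq = 15.2157; wedge = 95.5882 − 84.1764 = 11.4118.
DWL = ½ × 15.2157 × 11.4118 = 86.82.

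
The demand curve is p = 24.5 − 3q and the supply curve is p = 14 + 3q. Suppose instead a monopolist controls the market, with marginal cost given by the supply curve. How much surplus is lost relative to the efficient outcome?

Competitive equilibrium: 24.5 − 3q = 14 + 3q → q* = 1.75, p* = 19.25.
Marginal revenue: MR = 24.5 − 6q. Set MR = MC: 24.5 − 6q = 14 + 3q → q_m = 1.1667.
Price p_m = 24.5 − 3·1.1667 = 20.9999; MC(q_m) = 14 + 3·1.1667 = 17.5001.
Competitive q* = 1.75, so Δq = 0.5833; wedge = 20.9999 − 17.5001 = 3.4998.
Welfare loss = ½ × 0.5833 × 3.4998 = 1.02.

1.02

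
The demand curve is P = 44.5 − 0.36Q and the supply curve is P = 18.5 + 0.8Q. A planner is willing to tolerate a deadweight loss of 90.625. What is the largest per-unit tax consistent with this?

Competitive equilibrium: 44.5 − 0.36Q = 18.5 + 0.8Q → Q* = 22.4138, P* = 36.431.
A tax t gives ΔQ = t/1.16 and wedge t, so DWL = t²/2.32.
t²/2.32 = 90.625 → t² = 210.25 → t = 14.5.

14.5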